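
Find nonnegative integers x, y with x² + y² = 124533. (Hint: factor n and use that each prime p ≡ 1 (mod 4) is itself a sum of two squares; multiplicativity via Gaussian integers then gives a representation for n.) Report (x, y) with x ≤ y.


Step 1: Factor n = 124533 = 3^2 · 101 · 137.
Step 2: Check the mod-4 condition on each prime factor: 3 ≡ 3 (mod 4), exponent 2 (must be even); 101 ≡ 1 (mod 4), exponent 1; 137 ≡ 1 (mod 4), exponent 1.
All primes ≡ 3 (mod 4) appear to even exponent (or don't appear), so by the two-squares theorem n IS expressible as a sum of two squares.
Step 3: Build a representation. Group n = k² · m with k = 3 and m = 101 · 137 = 13837 (a product of primes ≡ 1 (mod 4)); a representation of m scales to one of n via (k·x)² + (k·y)² = k²(x² + y²). Each prime p ≡ 1 (mod 4) is itself a sum of two squares; find a² by testing p − a² for a perfect square:
  101: 101 − 1² = 100 = 10² ⇒ 101 = 1² + 10².
  137: 137 − 1² = 136, 137 − 2² = 133, 137 − 3² = 128, 137 − 4² = 121 = 11² ⇒ 137 = 4² + 11².
  Combine using the Brahmagupta–Fibonacci identity (a² + b²)(c² + d²) = (ac − bd)² + (ad + bc)² = (ac + bd)² + (ad − bc)²:
  101 · 137 = 13837: from (1² + 10²)(4² + 11²), take (1·4 − 10·11, 1·11 + 10·4) = (4 − 110, 11 + 40) = (-106, 51); dropping signs (only squares matter) gives (106, 51); check 106² + 51² = 11236 + 2601 = 13837 ✓.
  Scale by k = 3: (3·106, 3·51) = (318, 153).
Step 4: Order so x ≤ y and verify: 153² + 318² = 23409 + 101124 = 124533 = n. ✓

n = 124533 = 153² + 318² (one valid representation with x ≤ y).


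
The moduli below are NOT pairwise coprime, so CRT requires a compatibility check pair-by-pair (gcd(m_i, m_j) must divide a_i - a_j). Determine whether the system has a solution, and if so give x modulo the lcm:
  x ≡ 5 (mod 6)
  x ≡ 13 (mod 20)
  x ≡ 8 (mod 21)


Moduli 6, 20, 21 are not pairwise coprime, so CRT works modulo lcm(m_i) when all pairwise compatibility conditions hold.
Pairwise compatibility: gcd(m_i, m_j) must divide a_i - a_j for every pair.
Merge one congruence at a time:
  Start: x ≡ 5 (mod 6).
  Combine with x ≡ 13 (mod 20): gcd(6, 20) = 2; 13 - 5 = 8, which IS divisible by 2, so compatible.
    Write x = 5 + 6·t and substitute into x ≡ 13 (mod 20): 6·t ≡ 13 − 5 = 8 (mod 20).
    Divide the congruence (and modulus) by g = 2: 3·t ≡ 4 (mod 10).
    The inverse of 3 mod 10 is 7 (since 3·7 = 21 = 2·10 + 1), so t ≡ 7·4 = 28 ≡ 8 (mod 10).
    Then x = 5 + 6·8 = 53, valid modulo lcm(6, 20) = 60: x ≡ 53 (mod 60).
  Combine with x ≡ 8 (mod 21): gcd(60, 21) = 3; 8 - 53 = -45, which IS divisible by 3, so compatible.
    Write x = 53 + 60·t and substitute into x ≡ 8 (mod 21): 60·t ≡ 8 − 53 = -45 (mod 21).
    Divide the congruence (and modulus) by g = 3: 20·t ≡ -15 (mod 7).
    Reduce coefficients mod 7: 6·t ≡ 6 (mod 7).
    The inverse of 6 mod 7 is 6 (since 6·6 = 36 = 5·7 + 1), so t ≡ 6·6 = 36 ≡ 1 (mod 7).
    Then x = 53 + 60·1 = 113, valid modulo lcm(60, 21) = 420: x ≡ 113 (mod 420).
Verify: 113 mod 6 = 5, 113 mod 20 = 13, 113 mod 21 = 8.

x ≡ 113 (mod 420).


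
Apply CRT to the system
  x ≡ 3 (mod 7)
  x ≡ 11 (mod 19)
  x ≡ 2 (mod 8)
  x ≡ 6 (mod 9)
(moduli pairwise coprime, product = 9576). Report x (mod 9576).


Product of moduli M = 7 · 19 · 8 · 9 = 9576.
Merge one congruence at a time:
  Start: x ≡ 3 (mod 7).
  Combine with x ≡ 11 (mod 19); new modulus lcm = 133.
    Write x = 3 + 7·t and substitute into x ≡ 11 (mod 19): 7·t ≡ 11 − 3 = 8 (mod 19).
    The inverse of 7 mod 19 is 11 (since 7·11 = 77 = 4·19 + 1), so t ≡ 11·8 = 88 ≡ 12 (mod 19).
    Then x = 3 + 7·12 = 87, valid modulo lcm(7, 19) = 133: x ≡ 87 (mod 133).
  Combine with x ≡ 2 (mod 8); new modulus lcm = 1064.
    Write x = 87 + 133·t and substitute into x ≡ 2 (mod 8): 133·t ≡ 2 − 87 = -85 (mod 8).
    Reduce coefficients mod 8: 5·t ≡ 3 (mod 8).
    The inverse of 5 mod 8 is 5 (since 5·5 = 25 = 3·8 + 1), so t ≡ 5·3 = 15 ≡ 7 (mod 8).
    Then x = 87 + 133·7 = 1018, valid modulo lcm(133, 8) = 1064: x ≡ 1018 (mod 1064).
  Combine with x ≡ 6 (mod 9); new modulus lcm = 9576.
    Write x = 1018 + 1064·t and substitute into x ≡ 6 (mod 9): 1064·t ≡ 6 − 1018 = -1012 (mod 9).
    Reduce coefficients mod 9: 2·t ≡ 5 (mod 9).
    The inverse of 2 mod 9 is 5 (since 2·5 = 10 = 1·9 + 1), so t ≡ 5·5 = 25 ≡ 7 (mod 9).
    Then x = 1018 + 1064·7 = 8466, valid modulo lcm(1064, 9) = 9576: x ≡ 8466 (mod 9576).
Verify against each original: 8466 mod 7 = 3, 8466 mod 19 = 11, 8466 mod 8 = 2, 8466 mod 9 = 6.

x ≡ 8466 (mod 9576).


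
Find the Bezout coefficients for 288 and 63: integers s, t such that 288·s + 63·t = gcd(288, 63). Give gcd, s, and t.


Euclidean algorithm on (288, 63) — divide until remainder is 0:
  288 = 4 · 63 + 36
  63 = 1 · 36 + 27
  36 = 1 · 27 + 9
  27 = 3 · 9 + 0
gcd(288, 63) = 9.
Track Bezout coefficients alongside the remainders: start with r₀ = 288 = a·1 + b·0 (s = 1, t = 0) and r₁ = 63 = a·0 + b·1 (s = 0, t = 1); each new remainder r_{k+1} = r_{k-1} − q_k·r_k inherits s_{k+1} = s_{k-1} − q_k·s_k, t_{k+1} = t_{k-1} − q_k·t_k, so r_k = a·s_k + b·t_k at every step:
  q = 4: r = 36, s = 1 − 4·0 = 1, t = 0 − 4·1 = -4  (check: 288·1 + 63·(-4) = 36)
  q = 1: r = 27, s = 0 − 1·1 = -1, t = 1 − 1·(-4) = 5  (check: 288·(-1) + 63·5 = 27)
  q = 1: r = 9, s = 1 − 1·(-1) = 2, t = -4 − 1·5 = -9  (check: 288·2 + 63·(-9) = 9)
The row with r = 9 (the gcd) gives the Bezout coefficients s = 2, t = -9.
Result: 288 · (2) + 63 · (-9) = 9.

gcd(288, 63) = 9; s = 2, t = -9 (check: 288·2 + 63·(-9) = 9).


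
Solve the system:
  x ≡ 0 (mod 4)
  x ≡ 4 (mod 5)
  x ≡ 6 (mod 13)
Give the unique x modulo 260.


Moduli 4, 5, 13 are pairwise coprime; by CRT there is a unique solution modulo M = 4 · 5 · 13 = 260.
Solve pairwise, accumulating the modulus:
  Start with x ≡ 0 (mod 4).
  Combine with x ≡ 4 (mod 5): since gcd(4, 5) = 1, we get a unique residue mod 20.
    Write x = 0 + 4·t and substitute into x ≡ 4 (mod 5): 4·t ≡ 4 − 0 = 4 (mod 5).
    The inverse of 4 mod 5 is 4 (since 4·4 = 16 = 3·5 + 1), so t ≡ 4·4 = 16 ≡ 1 (mod 5).
    Then x = 0 + 4·1 = 4, valid modulo lcm(4, 5) = 20: x ≡ 4 (mod 20).
  Combine with x ≡ 6 (mod 13): since gcd(20, 13) = 1, we get a unique residue mod 260.
    Write x = 4 + 20·t and substitute into x ≡ 6 (mod 13): 20·t ≡ 6 − 4 = 2 (mod 13).
    Reduce coefficients mod 13: 7·t ≡ 2 (mod 13).
    The inverse of 7 mod 13 is 2 (since 7·2 = 14 = 1·13 + 1), so t ≡ 2·2 = 4 ≡ 4 (mod 13).
    Then x = 4 + 20·4 = 84, valid modulo lcm(20, 13) = 260: x ≡ 84 (mod 260).
Verify: 84 mod 4 = 0 ✓, 84 mod 5 = 4 ✓, 84 mod 13 = 6 ✓.

x ≡ 84 (mod 260).


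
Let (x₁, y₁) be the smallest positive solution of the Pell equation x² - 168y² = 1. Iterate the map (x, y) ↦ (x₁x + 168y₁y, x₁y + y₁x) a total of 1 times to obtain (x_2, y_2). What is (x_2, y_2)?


Step 1: Find the fundamental solution (x₁, y₁) of x² - 168y² = 1.
  Expand √168 as a continued fraction. a₀ = ⌊√168⌋ = 12; iterate m_{k+1} = d_k·a_k − m_k, d_{k+1} = (168 − m_{k+1}²)/d_k, a_{k+1} = ⌊(a₀ + m_{k+1})/d_{k+1}⌋ (starting m₀ = 0, d₀ = 1), with convergents p_k = a_k·p_{k-1} + p_{k-2}, q_k = a_k·q_{k-1} + q_{k-2} (p₋₁ = 1, q₋₁ = 0):
  k = 0: a₀ = 12; p₀/q₀ = 12/1; p₀² − 168·q₀² = 144 − 168 = -24.
  k = 1: m = 12, d = 24, a = ⌊(12 + 12)/24⌋ = 1; p/q = (1·12 + 1)/(1·1 + 0) = 13/1; p² − 168·q² = 169 − 168 = 1.
  The first convergent with p² − 168·q² = 1 gives the fundamental solution (x₁, y₁) = (13, 1).
Step 2: Apply the recurrence (x_{n+1}, y_{n+1}) = (x₁x_n + 168y₁y_n, x₁y_n + y₁x_n) repeatedly.
  From (x_1, y_1) = (13, 1): x_2 = 13·13 + 168·1·1 = 337; y_2 = 13·1 + 1·13 = 26.
Step 3: Verify x_2² - 168·y_2² = 113569 - 113568 = 1 (should be 1). ✓

(x_1, y_1) = (13, 1); (x_2, y_2) = (337, 26).


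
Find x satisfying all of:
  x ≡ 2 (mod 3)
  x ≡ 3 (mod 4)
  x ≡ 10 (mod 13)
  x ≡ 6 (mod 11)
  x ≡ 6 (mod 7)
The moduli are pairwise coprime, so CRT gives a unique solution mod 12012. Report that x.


Product of moduli M = 3 · 4 · 13 · 11 · 7 = 12012.
Merge one congruence at a time:
  Start: x ≡ 2 (mod 3).
  Combine with x ≡ 3 (mod 4); new modulus lcm = 12.
    Write x = 2 + 3·t and substitute into x ≡ 3 (mod 4): 3·t ≡ 3 − 2 = 1 (mod 4).
    The inverse of 3 mod 4 is 3 (since 3·3 = 9 = 2·4 + 1), so t ≡ 3·1 = 3 ≡ 3 (mod 4).
    Then x = 2 + 3·3 = 11, valid modulo lcm(3, 4) = 12: x ≡ 11 (mod 12).
  Combine with x ≡ 10 (mod 13); new modulus lcm = 156.
    Write x = 11 + 12·t and substitute into x ≡ 10 (mod 13): 12·t ≡ 10 − 11 = -1 (mod 13).
    Reduce coefficients mod 13: 12·t ≡ 12 (mod 13).
    The inverse of 12 mod 13 is 12 (since 12·12 = 144 = 11·13 + 1), so t ≡ 12·12 = 144 ≡ 1 (mod 13).
    Then x = 11 + 12·1 = 23, valid modulo lcm(12, 13) = 156: x ≡ 23 (mod 156).
  Combine with x ≡ 6 (mod 11); new modulus lcm = 1716.
    Write x = 23 + 156·t and substitute into x ≡ 6 (mod 11): 156·t ≡ 6 − 23 = -17 (mod 11).
    Reduce coefficients mod 11: 2·t ≡ 5 (mod 11).
    The inverse of 2 mod 11 is 6 (since 2·6 = 12 = 1·11 + 1), so t ≡ 6·5 = 30 ≡ 8 (mod 11).
    Then x = 23 + 156·8 = 1271, valid modulo lcm(156, 11) = 1716: x ≡ 1271 (mod 1716).
  Combine with x ≡ 6 (mod 7); new modulus lcm = 12012.
    Write x = 1271 + 1716·t and substitute into x ≡ 6 (mod 7): 1716·t ≡ 6 − 1271 = -1265 (mod 7).
    Reduce coefficients mod 7: 1·t ≡ 2 (mod 7).
    So t ≡ 2 (mod 7).
    Then x = 1271 + 1716·2 = 4703, valid modulo lcm(1716, 7) = 12012: x ≡ 4703 (mod 12012).
Verify against each original: 4703 mod 3 = 2, 4703 mod 4 = 3, 4703 mod 13 = 10, 4703 mod 11 = 6, 4703 mod 7 = 6.

x ≡ 4703 (mod 12012).


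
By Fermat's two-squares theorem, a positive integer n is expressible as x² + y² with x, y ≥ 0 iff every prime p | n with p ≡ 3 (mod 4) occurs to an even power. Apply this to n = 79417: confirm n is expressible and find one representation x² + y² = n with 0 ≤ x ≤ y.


Step 1: Factor n = 79417 = 13 · 41 · 149.
Step 2: Check the mod-4 condition on each prime factor: 13 ≡ 1 (mod 4), exponent 1; 41 ≡ 1 (mod 4), exponent 1; 149 ≡ 1 (mod 4), exponent 1.
All primes ≡ 3 (mod 4) appear to even exponent (or don't appear), so by the two-squares theorem n IS expressible as a sum of two squares.
Step 3: Build a representation. Here n = 13 · 41 · 149 is a product of primes ≡ 1 (mod 4). Each prime p ≡ 1 (mod 4) is itself a sum of two squares; find a² by testing p − a² for a perfect square:
  13: 13 − 1² = 12, 13 − 2² = 9 = 3² ⇒ 13 = 2² + 3².
  41: 41 − 1² = 40, 41 − 2² = 37, 41 − 3² = 32, 41 − 4² = 25 = 5² ⇒ 41 = 4² + 5².
  149: 149 − 1² = 148, 149 − 2² = 145, 149 − 3² = 140, 149 − 4² = 133, 149 − 5² = 124, 149 − 6² = 113, 149 − 7² = 100 = 10² ⇒ 149 = 7² + 10².
  Combine using the Brahmagupta–Fibonacci identity (a² + b²)(c² + d²) = (ac − bd)² + (ad + bc)² = (ac + bd)² + (ad − bc)²:
  13 · 41 = 533: from (2² + 3²)(4² + 5²), take (2·4 − 3·5, 2·5 + 3·4) = (8 − 15, 10 + 12) = (-7, 22); dropping signs (only squares matter) gives (7, 22); check 7² + 22² = 49 + 484 = 533 ✓.
  533 · 149 = 79417: from (7² + 22²)(7² + 10²), take (7·7 − 22·10, 7·10 + 22·7) = (49 − 220, 70 + 154) = (-171, 224); dropping signs (only squares matter) gives (171, 224); check 171² + 224² = 29241 + 50176 = 79417 ✓.
Step 4: Order so x ≤ y and verify: 171² + 224² = 29241 + 50176 = 79417 = n. ✓

n = 79417 = 171² + 224² (one valid representation with x ≤ y).


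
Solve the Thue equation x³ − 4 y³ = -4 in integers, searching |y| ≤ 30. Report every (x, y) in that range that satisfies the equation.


The equation is x³ - 4y³ = -4. For fixed y, x³ = 4·y³ − 4, so a solution requires the RHS to be a perfect cube.
Strategy: iterate y from -30 to 30, compute RHS = 4·y³ − 4, and check whether it is a (positive or negative) perfect cube.
Check small values of y:
  y = 0: RHS = -4 is not a perfect cube.
  y = 1: RHS = 0 = (0)³ ⇒ x = 0 works.
  y = -1: RHS = -8 = (-2)³ ⇒ x = -2 works.
  y = 2: RHS = 28 is not a perfect cube.
  y = -2: RHS = -36 is not a perfect cube.
  y = 3: RHS = 104 is not a perfect cube.
  y = -3: RHS = -112 is not a perfect cube.
Continuing the search up to |y| = 30 finds no further solutions beyond those listed.
Collected solutions: (0, 1), (-2, -1).

Solutions (with |y| ≤ 30): (0, 1), (-2, -1).


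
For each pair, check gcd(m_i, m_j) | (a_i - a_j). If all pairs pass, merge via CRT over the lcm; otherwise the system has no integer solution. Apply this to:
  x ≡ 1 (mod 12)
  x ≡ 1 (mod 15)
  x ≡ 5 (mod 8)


Moduli 12, 15, 8 are not pairwise coprime, so CRT works modulo lcm(m_i) when all pairwise compatibility conditions hold.
Pairwise compatibility: gcd(m_i, m_j) must divide a_i - a_j for every pair.
Merge one congruence at a time:
  Start: x ≡ 1 (mod 12).
  Combine with x ≡ 1 (mod 15): gcd(12, 15) = 3; 1 - 1 = 0, which IS divisible by 3, so compatible.
    Write x = 1 + 12·t and substitute into x ≡ 1 (mod 15): 12·t ≡ 1 − 1 = 0 (mod 15).
    Divide the congruence (and modulus) by g = 3: 4·t ≡ 0 (mod 5).
    The inverse of 4 mod 5 is 4 (since 4·4 = 16 = 3·5 + 1), so t ≡ 4·0 = 0 ≡ 0 (mod 5).
    Then x = 1 + 12·0 = 1, valid modulo lcm(12, 15) = 60: x ≡ 1 (mod 60).
  Combine with x ≡ 5 (mod 8): gcd(60, 8) = 4; 5 - 1 = 4, which IS divisible by 4, so compatible.
    Write x = 1 + 60·t and substitute into x ≡ 5 (mod 8): 60·t ≡ 5 − 1 = 4 (mod 8).
    Divide the congruence (and modulus) by g = 4: 15·t ≡ 1 (mod 2).
    Reduce coefficients mod 2: 1·t ≡ 1 (mod 2).
    So t ≡ 1 (mod 2).
    Then x = 1 + 60·1 = 61, valid modulo lcm(60, 8) = 120: x ≡ 61 (mod 120).
Verify: 61 mod 12 = 1, 61 mod 15 = 1, 61 mod 8 = 5.

x ≡ 61 (mod 120).


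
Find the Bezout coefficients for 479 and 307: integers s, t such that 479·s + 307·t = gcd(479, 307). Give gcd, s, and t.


Euclidean algorithm on (479, 307) — divide until remainder is 0:
  479 = 1 · 307 + 172
  307 = 1 · 172 + 135
  172 = 1 · 135 + 37
  135 = 3 · 37 + 24
  37 = 1 · 24 + 13
  24 = 1 · 13 + 11
  13 = 1 · 11 + 2
  11 = 5 · 2 + 1
  2 = 2 · 1 + 0
gcd(479, 307) = 1.
Track Bezout coefficients alongside the remainders: start with r₀ = 479 = a·1 + b·0 (s = 1, t = 0) and r₁ = 307 = a·0 + b·1 (s = 0, t = 1); each new remainder r_{k+1} = r_{k-1} − q_k·r_k inherits s_{k+1} = s_{k-1} − q_k·s_k, t_{k+1} = t_{k-1} − q_k·t_k, so r_k = a·s_k + b·t_k at every step:
  q = 1: r = 172, s = 1 − 1·0 = 1, t = 0 − 1·1 = -1  (check: 479·1 + 307·(-1) = 172)
  q = 1: r = 135, s = 0 − 1·1 = -1, t = 1 − 1·(-1) = 2  (check: 479·(-1) + 307·2 = 135)
  q = 1: r = 37, s = 1 − 1·(-1) = 2, t = -1 − 1·2 = -3  (check: 479·2 + 307·(-3) = 37)
  q = 3: r = 24, s = -1 − 3·2 = -7, t = 2 − 3·(-3) = 11  (check: 479·(-7) + 307·11 = 24)
  q = 1: r = 13, s = 2 − 1·(-7) = 9, t = -3 − 1·11 = -14  (check: 479·9 + 307·(-14) = 13)
  q = 1: r = 11, s = -7 − 1·9 = -16, t = 11 − 1·(-14) = 25  (check: 479·(-16) + 307·25 = 11)
  q = 1: r = 2, s = 9 − 1·(-16) = 25, t = -14 − 1·25 = -39  (check: 479·25 + 307·(-39) = 2)
  q = 5: r = 1, s = -16 − 5·25 = -141, t = 25 − 5·(-39) = 220  (check: 479·(-141) + 307·220 = 1)
The row with r = 1 (the gcd) gives the Bezout coefficients s = -141, t = 220.
Result: 479 · (-141) + 307 · (220) = 1.

gcd(479, 307) = 1; s = -141, t = 220 (check: 479·(-141) + 307·220 = 1).


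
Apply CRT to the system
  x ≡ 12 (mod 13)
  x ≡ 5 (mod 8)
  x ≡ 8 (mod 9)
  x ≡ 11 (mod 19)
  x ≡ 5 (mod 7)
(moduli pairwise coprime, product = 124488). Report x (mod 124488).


Product of moduli M = 13 · 8 · 9 · 19 · 7 = 124488.
Merge one congruence at a time:
  Start: x ≡ 12 (mod 13).
  Combine with x ≡ 5 (mod 8); new modulus lcm = 104.
    Write x = 12 + 13·t and substitute into x ≡ 5 (mod 8): 13·t ≡ 5 − 12 = -7 (mod 8).
    Reduce coefficients mod 8: 5·t ≡ 1 (mod 8).
    The inverse of 5 mod 8 is 5 (since 5·5 = 25 = 3·8 + 1), so t ≡ 5·1 = 5 ≡ 5 (mod 8).
    Then x = 12 + 13·5 = 77, valid modulo lcm(13, 8) = 104: x ≡ 77 (mod 104).
  Combine with x ≡ 8 (mod 9); new modulus lcm = 936.
    Write x = 77 + 104·t and substitute into x ≡ 8 (mod 9): 104·t ≡ 8 − 77 = -69 (mod 9).
    Reduce coefficients mod 9: 5·t ≡ 3 (mod 9).
    The inverse of 5 mod 9 is 2 (since 5·2 = 10 = 1·9 + 1), so t ≡ 2·3 = 6 ≡ 6 (mod 9).
    Then x = 77 + 104·6 = 701, valid modulo lcm(104, 9) = 936: x ≡ 701 (mod 936).
  Combine with x ≡ 11 (mod 19); new modulus lcm = 17784.
    Write x = 701 + 936·t and substitute into x ≡ 11 (mod 19): 936·t ≡ 11 − 701 = -690 (mod 19).
    Reduce coefficients mod 19: 5·t ≡ 13 (mod 19).
    The inverse of 5 mod 19 is 4 (since 5·4 = 20 = 1·19 + 1), so t ≡ 4·13 = 52 ≡ 14 (mod 19).
    Then x = 701 + 936·14 = 13805, valid modulo lcm(936, 19) = 17784: x ≡ 13805 (mod 17784).
  Combine with x ≡ 5 (mod 7); new modulus lcm = 124488.
    Write x = 13805 + 17784·t and substitute into x ≡ 5 (mod 7): 17784·t ≡ 5 − 13805 = -13800 (mod 7).
    Reduce coefficients mod 7: 4·t ≡ 4 (mod 7).
    The inverse of 4 mod 7 is 2 (since 4·2 = 8 = 1·7 + 1), so t ≡ 2·4 = 8 ≡ 1 (mod 7).
    Then x = 13805 + 17784·1 = 31589, valid modulo lcm(17784, 7) = 124488: x ≡ 31589 (mod 124488).
Verify against each original: 31589 mod 13 = 12, 31589 mod 8 = 5, 31589 mod 9 = 8, 31589 mod 19 = 11, 31589 mod 7 = 5.

x ≡ 31589 (mod 124488).


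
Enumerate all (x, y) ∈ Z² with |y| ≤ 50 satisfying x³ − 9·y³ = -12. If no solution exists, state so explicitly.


The equation is x³ - 9y³ = -12. For fixed y, x³ = 9·y³ − 12, so a solution requires the RHS to be a perfect cube.
Strategy: iterate y from -50 to 50, compute RHS = 9·y³ − 12, and check whether it is a (positive or negative) perfect cube.
Check small values of y:
  y = 0: RHS = -12 is not a perfect cube.
  y = 1: RHS = -3 is not a perfect cube.
  y = -1: RHS = -21 is not a perfect cube.
  y = 2: RHS = 60 is not a perfect cube.
  y = -2: RHS = -84 is not a perfect cube.
  y = 3: RHS = 231 is not a perfect cube.
  y = -3: RHS = -255 is not a perfect cube.
Continuing the search up to |y| = 50 finds no solutions either.
No (x, y) in the scanned range satisfies the equation.

No integer solutions with |y| ≤ 50.


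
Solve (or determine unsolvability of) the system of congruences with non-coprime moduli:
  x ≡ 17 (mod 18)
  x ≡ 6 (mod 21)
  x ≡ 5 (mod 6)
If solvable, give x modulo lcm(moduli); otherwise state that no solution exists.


Moduli 18, 21, 6 are not pairwise coprime, so CRT works modulo lcm(m_i) when all pairwise compatibility conditions hold.
Pairwise compatibility: gcd(m_i, m_j) must divide a_i - a_j for every pair.
Merge one congruence at a time:
  Start: x ≡ 17 (mod 18).
  Combine with x ≡ 6 (mod 21): gcd(18, 21) = 3, and 6 - 17 = -11 is NOT divisible by 3.
    ⇒ system is inconsistent (no integer solution).

No solution (the system is inconsistent).


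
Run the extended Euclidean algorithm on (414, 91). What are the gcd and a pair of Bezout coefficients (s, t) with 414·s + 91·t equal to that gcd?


Euclidean algorithm on (414, 91) — divide until remainder is 0:
  414 = 4 · 91 + 50
  91 = 1 · 50 + 41
  50 = 1 · 41 + 9
  41 = 4 · 9 + 5
  9 = 1 · 5 + 4
  5 = 1 · 4 + 1
  4 = 4 · 1 + 0
gcd(414, 91) = 1.
Track Bezout coefficients alongside the remainders: start with r₀ = 414 = a·1 + b·0 (s = 1, t = 0) and r₁ = 91 = a·0 + b·1 (s = 0, t = 1); each new remainder r_{k+1} = r_{k-1} − q_k·r_k inherits s_{k+1} = s_{k-1} − q_k·s_k, t_{k+1} = t_{k-1} − q_k·t_k, so r_k = a·s_k + b·t_k at every step:
  q = 4: r = 50, s = 1 − 4·0 = 1, t = 0 − 4·1 = -4  (check: 414·1 + 91·(-4) = 50)
  q = 1: r = 41, s = 0 − 1·1 = -1, t = 1 − 1·(-4) = 5  (check: 414·(-1) + 91·5 = 41)
  q = 1: r = 9, s = 1 − 1·(-1) = 2, t = -4 − 1·5 = -9  (check: 414·2 + 91·(-9) = 9)
  q = 4: r = 5, s = -1 − 4·2 = -9, t = 5 − 4·(-9) = 41  (check: 414·(-9) + 91·41 = 5)
  q = 1: r = 4, s = 2 − 1·(-9) = 11, t = -9 − 1·41 = -50  (check: 414·11 + 91·(-50) = 4)
  q = 1: r = 1, s = -9 − 1·11 = -20, t = 41 − 1·(-50) = 91  (check: 414·(-20) + 91·91 = 1)
The row with r = 1 (the gcd) gives the Bezout coefficients s = -20, t = 91.
Result: 414 · (-20) + 91 · (91) = 1.

gcd(414, 91) = 1; s = -20, t = 91 (check: 414·(-20) + 91·91 = 1).


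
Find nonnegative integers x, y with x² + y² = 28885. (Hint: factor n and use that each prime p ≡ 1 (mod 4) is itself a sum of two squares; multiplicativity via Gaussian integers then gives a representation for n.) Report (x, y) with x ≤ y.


Step 1: Factor n = 28885 = 5 · 53 · 109.
Step 2: Check the mod-4 condition on each prime factor: 5 ≡ 1 (mod 4), exponent 1; 53 ≡ 1 (mod 4), exponent 1; 109 ≡ 1 (mod 4), exponent 1.
All primes ≡ 3 (mod 4) appear to even exponent (or don't appear), so by the two-squares theorem n IS expressible as a sum of two squares.
Step 3: Build a representation. Here n = 5 · 53 · 109 is a product of primes ≡ 1 (mod 4). Each prime p ≡ 1 (mod 4) is itself a sum of two squares; find a² by testing p − a² for a perfect square:
  5: 5 − 1² = 4 = 2² ⇒ 5 = 1² + 2².
  53: 53 − 1² = 52, 53 − 2² = 49 = 7² ⇒ 53 = 2² + 7².
  109: 109 − 1² = 108, 109 − 2² = 105, 109 − 3² = 100 = 10² ⇒ 109 = 3² + 10².
  Combine using the Brahmagupta–Fibonacci identity (a² + b²)(c² + d²) = (ac − bd)² + (ad + bc)² = (ac + bd)² + (ad − bc)²:
  5 · 53 = 265: from (1² + 2²)(2² + 7²), take (1·2 − 2·7, 1·7 + 2·2) = (2 − 14, 7 + 4) = (-12, 11); dropping signs (only squares matter) gives (12, 11); check 12² + 11² = 144 + 121 = 265 ✓.
  265 · 109 = 28885: from (12² + 11²)(3² + 10²), take (12·3 − 11·10, 12·10 + 11·3) = (36 − 110, 120 + 33) = (-74, 153); dropping signs (only squares matter) gives (74, 153); check 74² + 153² = 5476 + 23409 = 28885 ✓.
Step 4: Order so x ≤ y and verify: 74² + 153² = 5476 + 23409 = 28885 = n. ✓

n = 28885 = 74² + 153² (one valid representation with x ≤ y).


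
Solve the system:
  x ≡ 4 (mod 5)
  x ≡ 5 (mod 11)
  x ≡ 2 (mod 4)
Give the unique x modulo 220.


Moduli 5, 11, 4 are pairwise coprime; by CRT there is a unique solution modulo M = 5 · 11 · 4 = 220.
Solve pairwise, accumulating the modulus:
  Start with x ≡ 4 (mod 5).
  Combine with x ≡ 5 (mod 11): since gcd(5, 11) = 1, we get a unique residue mod 55.
    Write x = 4 + 5·t and substitute into x ≡ 5 (mod 11): 5·t ≡ 5 − 4 = 1 (mod 11).
    The inverse of 5 mod 11 is 9 (since 5·9 = 45 = 4·11 + 1), so t ≡ 9·1 = 9 ≡ 9 (mod 11).
    Then x = 4 + 5·9 = 49, valid modulo lcm(5, 11) = 55: x ≡ 49 (mod 55).
  Combine with x ≡ 2 (mod 4): since gcd(55, 4) = 1, we get a unique residue mod 220.
    Write x = 49 + 55·t and substitute into x ≡ 2 (mod 4): 55·t ≡ 2 − 49 = -47 (mod 4).
    Reduce coefficients mod 4: 3·t ≡ 1 (mod 4).
    The inverse of 3 mod 4 is 3 (since 3·3 = 9 = 2·4 + 1), so t ≡ 3·1 = 3 ≡ 3 (mod 4).
    Then x = 49 + 55·3 = 214, valid modulo lcm(55, 4) = 220: x ≡ 214 (mod 220).
Verify: 214 mod 5 = 4 ✓, 214 mod 11 = 5 ✓, 214 mod 4 = 2 ✓.

x ≡ 214 (mod 220).


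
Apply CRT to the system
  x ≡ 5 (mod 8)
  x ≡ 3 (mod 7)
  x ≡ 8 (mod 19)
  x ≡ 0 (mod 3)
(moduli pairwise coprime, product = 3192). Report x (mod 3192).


Product of moduli M = 8 · 7 · 19 · 3 = 3192.
Merge one congruence at a time:
  Start: x ≡ 5 (mod 8).
  Combine with x ≡ 3 (mod 7); new modulus lcm = 56.
    Write x = 5 + 8·t and substitute into x ≡ 3 (mod 7): 8·t ≡ 3 − 5 = -2 (mod 7).
    Reduce coefficients mod 7: 1·t ≡ 5 (mod 7).
    So t ≡ 5 (mod 7).
    Then x = 5 + 8·5 = 45, valid modulo lcm(8, 7) = 56: x ≡ 45 (mod 56).
  Combine with x ≡ 8 (mod 19); new modulus lcm = 1064.
    Write x = 45 + 56·t and substitute into x ≡ 8 (mod 19): 56·t ≡ 8 − 45 = -37 (mod 19).
    Reduce coefficients mod 19: 18·t ≡ 1 (mod 19).
    The inverse of 18 mod 19 is 18 (since 18·18 = 324 = 17·19 + 1), so t ≡ 18·1 = 18 ≡ 18 (mod 19).
    Then x = 45 + 56·18 = 1053, valid modulo lcm(56, 19) = 1064: x ≡ 1053 (mod 1064).
  Combine with x ≡ 0 (mod 3); new modulus lcm = 3192.
    Write x = 1053 + 1064·t and substitute into x ≡ 0 (mod 3): 1064·t ≡ 0 − 1053 = -1053 (mod 3).
    Reduce coefficients mod 3: 2·t ≡ 0 (mod 3).
    The inverse of 2 mod 3 is 2 (since 2·2 = 4 = 1·3 + 1), so t ≡ 2·0 = 0 ≡ 0 (mod 3).
    Then x = 1053 + 1064·0 = 1053, valid modulo lcm(1064, 3) = 3192: x ≡ 1053 (mod 3192).
Verify against each original: 1053 mod 8 = 5, 1053 mod 7 = 3, 1053 mod 19 = 8, 1053 mod 3 = 0.

x ≡ 1053 (mod 3192).


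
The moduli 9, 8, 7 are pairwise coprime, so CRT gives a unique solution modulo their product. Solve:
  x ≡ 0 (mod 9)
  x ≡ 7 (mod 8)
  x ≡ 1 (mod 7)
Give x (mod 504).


Moduli 9, 8, 7 are pairwise coprime; by CRT there is a unique solution modulo M = 9 · 8 · 7 = 504.
Solve pairwise, accumulating the modulus:
  Start with x ≡ 0 (mod 9).
  Combine with x ≡ 7 (mod 8): since gcd(9, 8) = 1, we get a unique residue mod 72.
    Write x = 0 + 9·t and substitute into x ≡ 7 (mod 8): 9·t ≡ 7 − 0 = 7 (mod 8).
    Reduce coefficients mod 8: 1·t ≡ 7 (mod 8).
    So t ≡ 7 (mod 8).
    Then x = 0 + 9·7 = 63, valid modulo lcm(9, 8) = 72: x ≡ 63 (mod 72).
  Combine with x ≡ 1 (mod 7): since gcd(72, 7) = 1, we get a unique residue mod 504.
    Write x = 63 + 72·t and substitute into x ≡ 1 (mod 7): 72·t ≡ 1 − 63 = -62 (mod 7).
    Reduce coefficients mod 7: 2·t ≡ 1 (mod 7).
    The inverse of 2 mod 7 is 4 (since 2·4 = 8 = 1·7 + 1), so t ≡ 4·1 = 4 ≡ 4 (mod 7).
    Then x = 63 + 72·4 = 351, valid modulo lcm(72, 7) = 504: x ≡ 351 (mod 504).
Verify: 351 mod 9 = 0 ✓, 351 mod 8 = 7 ✓, 351 mod 7 = 1 ✓.

x ≡ 351 (mod 504).


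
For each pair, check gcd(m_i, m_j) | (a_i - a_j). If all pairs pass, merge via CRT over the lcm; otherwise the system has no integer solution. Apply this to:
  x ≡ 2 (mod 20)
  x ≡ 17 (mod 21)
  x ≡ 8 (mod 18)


Moduli 20, 21, 18 are not pairwise coprime, so CRT works modulo lcm(m_i) when all pairwise compatibility conditions hold.
Pairwise compatibility: gcd(m_i, m_j) must divide a_i - a_j for every pair.
Merge one congruence at a time:
  Start: x ≡ 2 (mod 20).
  Combine with x ≡ 17 (mod 21): gcd(20, 21) = 1; 17 - 2 = 15, which IS divisible by 1, so compatible.
    Write x = 2 + 20·t and substitute into x ≡ 17 (mod 21): 20·t ≡ 17 − 2 = 15 (mod 21).
    The inverse of 20 mod 21 is 20 (since 20·20 = 400 = 19·21 + 1), so t ≡ 20·15 = 300 ≡ 6 (mod 21).
    Then x = 2 + 20·6 = 122, valid modulo lcm(20, 21) = 420: x ≡ 122 (mod 420).
  Combine with x ≡ 8 (mod 18): gcd(420, 18) = 6; 8 - 122 = -114, which IS divisible by 6, so compatible.
    Write x = 122 + 420·t and substitute into x ≡ 8 (mod 18): 420·t ≡ 8 − 122 = -114 (mod 18).
    Divide the congruence (and modulus) by g = 6: 70·t ≡ -19 (mod 3).
    Reduce coefficients mod 3: 1·t ≡ 2 (mod 3).
    So t ≡ 2 (mod 3).
    Then x = 122 + 420·2 = 962, valid modulo lcm(420, 18) = 1260: x ≡ 962 (mod 1260).
Verify: 962 mod 20 = 2, 962 mod 21 = 17, 962 mod 18 = 8.

x ≡ 962 (mod 1260).


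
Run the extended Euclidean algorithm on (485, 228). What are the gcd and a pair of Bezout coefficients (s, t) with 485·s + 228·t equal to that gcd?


Euclidean algorithm on (485, 228) — divide until remainder is 0:
  485 = 2 · 228 + 29
  228 = 7 · 29 + 25
  29 = 1 · 25 + 4
  25 = 6 · 4 + 1
  4 = 4 · 1 + 0
gcd(485, 228) = 1.
Track Bezout coefficients alongside the remainders: start with r₀ = 485 = a·1 + b·0 (s = 1, t = 0) and r₁ = 228 = a·0 + b·1 (s = 0, t = 1); each new remainder r_{k+1} = r_{k-1} − q_k·r_k inherits s_{k+1} = s_{k-1} − q_k·s_k, t_{k+1} = t_{k-1} − q_k·t_k, so r_k = a·s_k + b·t_k at every step:
  q = 2: r = 29, s = 1 − 2·0 = 1, t = 0 − 2·1 = -2  (check: 485·1 + 228·(-2) = 29)
  q = 7: r = 25, s = 0 − 7·1 = -7, t = 1 − 7·(-2) = 15  (check: 485·(-7) + 228·15 = 25)
  q = 1: r = 4, s = 1 − 1·(-7) = 8, t = -2 − 1·15 = -17  (check: 485·8 + 228·(-17) = 4)
  q = 6: r = 1, s = -7 − 6·8 = -55, t = 15 − 6·(-17) = 117  (check: 485·(-55) + 228·117 = 1)
The row with r = 1 (the gcd) gives the Bezout coefficients s = -55, t = 117.
Result: 485 · (-55) + 228 · (117) = 1.

gcd(485, 228) = 1; s = -55, t = 117 (check: 485·(-55) + 228·117 = 1).


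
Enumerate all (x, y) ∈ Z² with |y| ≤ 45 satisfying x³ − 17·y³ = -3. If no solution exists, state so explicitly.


The equation is x³ - 17y³ = -3. For fixed y, x³ = 17·y³ − 3, so a solution requires the RHS to be a perfect cube.
Strategy: iterate y from -45 to 45, compute RHS = 17·y³ − 3, and check whether it is a (positive or negative) perfect cube.
Check small values of y:
  y = 0: RHS = -3 is not a perfect cube.
  y = 1: RHS = 14 is not a perfect cube.
  y = -1: RHS = -20 is not a perfect cube.
  y = 2: RHS = 133 is not a perfect cube.
  y = -2: RHS = -139 is not a perfect cube.
  y = 3: RHS = 456 is not a perfect cube.
  y = -3: RHS = -462 is not a perfect cube.
Continuing the search up to |y| = 45 finds no solutions either.
No (x, y) in the scanned range satisfies the equation.

No integer solutions with |y| ≤ 45.


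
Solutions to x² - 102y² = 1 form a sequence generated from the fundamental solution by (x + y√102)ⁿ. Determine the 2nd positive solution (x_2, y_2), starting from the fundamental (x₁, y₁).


Step 1: Find the fundamental solution (x₁, y₁) of x² - 102y² = 1.
  Expand √102 as a continued fraction. a₀ = ⌊√102⌋ = 10; iterate m_{k+1} = d_k·a_k − m_k, d_{k+1} = (102 − m_{k+1}²)/d_k, a_{k+1} = ⌊(a₀ + m_{k+1})/d_{k+1}⌋ (starting m₀ = 0, d₀ = 1), with convergents p_k = a_k·p_{k-1} + p_{k-2}, q_k = a_k·q_{k-1} + q_{k-2} (p₋₁ = 1, q₋₁ = 0):
  k = 0: a₀ = 10; p₀/q₀ = 10/1; p₀² − 102·q₀² = 100 − 102 = -2.
  k = 1: m = 10, d = 2, a = ⌊(10 + 10)/2⌋ = 10; p/q = (10·10 + 1)/(10·1 + 0) = 101/10; p² − 102·q² = 10201 − 10200 = 1.
  The first convergent with p² − 102·q² = 1 gives the fundamental solution (x₁, y₁) = (101, 10).
Step 2: Apply the recurrence (x_{n+1}, y_{n+1}) = (x₁x_n + 102y₁y_n, x₁y_n + y₁x_n) repeatedly.
  From (x_1, y_1) = (101, 10): x_2 = 101·101 + 102·10·10 = 20401; y_2 = 101·10 + 10·101 = 2020.
Step 3: Verify x_2² - 102·y_2² = 416200801 - 416200800 = 1 (should be 1). ✓

(x_1, y_1) = (101, 10); (x_2, y_2) = (20401, 2020).


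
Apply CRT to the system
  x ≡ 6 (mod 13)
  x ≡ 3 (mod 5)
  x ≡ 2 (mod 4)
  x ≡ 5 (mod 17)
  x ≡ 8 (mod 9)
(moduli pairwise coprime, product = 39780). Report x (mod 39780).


Product of moduli M = 13 · 5 · 4 · 17 · 9 = 39780.
Merge one congruence at a time:
  Start: x ≡ 6 (mod 13).
  Combine with x ≡ 3 (mod 5); new modulus lcm = 65.
    Write x = 6 + 13·t and substitute into x ≡ 3 (mod 5): 13·t ≡ 3 − 6 = -3 (mod 5).
    Reduce coefficients mod 5: 3·t ≡ 2 (mod 5).
    The inverse of 3 mod 5 is 2 (since 3·2 = 6 = 1·5 + 1), so t ≡ 2·2 = 4 ≡ 4 (mod 5).
    Then x = 6 + 13·4 = 58, valid modulo lcm(13, 5) = 65: x ≡ 58 (mod 65).
  Combine with x ≡ 2 (mod 4); new modulus lcm = 260.
    Write x = 58 + 65·t and substitute into x ≡ 2 (mod 4): 65·t ≡ 2 − 58 = -56 (mod 4).
    Reduce coefficients mod 4: 1·t ≡ 0 (mod 4).
    So t ≡ 0 (mod 4).
    Then x = 58 + 65·0 = 58, valid modulo lcm(65, 4) = 260: x ≡ 58 (mod 260).
  Combine with x ≡ 5 (mod 17); new modulus lcm = 4420.
    Write x = 58 + 260·t and substitute into x ≡ 5 (mod 17): 260·t ≡ 5 − 58 = -53 (mod 17).
    Reduce coefficients mod 17: 5·t ≡ 15 (mod 17).
    The inverse of 5 mod 17 is 7 (since 5·7 = 35 = 2·17 + 1), so t ≡ 7·15 = 105 ≡ 3 (mod 17).
    Then x = 58 + 260·3 = 838, valid modulo lcm(260, 17) = 4420: x ≡ 838 (mod 4420).
  Combine with x ≡ 8 (mod 9); new modulus lcm = 39780.
    Write x = 838 + 4420·t and substitute into x ≡ 8 (mod 9): 4420·t ≡ 8 − 838 = -830 (mod 9).
    Reduce coefficients mod 9: 1·t ≡ 7 (mod 9).
    So t ≡ 7 (mod 9).
    Then x = 838 + 4420·7 = 31778, valid modulo lcm(4420, 9) = 39780: x ≡ 31778 (mod 39780).
Verify against each original: 31778 mod 13 = 6, 31778 mod 5 = 3, 31778 mod 4 = 2, 31778 mod 17 = 5, 31778 mod 9 = 8.

x ≡ 31778 (mod 39780).


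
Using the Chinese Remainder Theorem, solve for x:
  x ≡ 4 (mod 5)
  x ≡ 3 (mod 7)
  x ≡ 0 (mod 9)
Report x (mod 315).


Moduli 5, 7, 9 are pairwise coprime; by CRT there is a unique solution modulo M = 5 · 7 · 9 = 315.
Solve pairwise, accumulating the modulus:
  Start with x ≡ 4 (mod 5).
  Combine with x ≡ 3 (mod 7): since gcd(5, 7) = 1, we get a unique residue mod 35.
    Write x = 4 + 5·t and substitute into x ≡ 3 (mod 7): 5·t ≡ 3 − 4 = -1 (mod 7).
    Reduce coefficients mod 7: 5·t ≡ 6 (mod 7).
    The inverse of 5 mod 7 is 3 (since 5·3 = 15 = 2·7 + 1), so t ≡ 3·6 = 18 ≡ 4 (mod 7).
    Then x = 4 + 5·4 = 24, valid modulo lcm(5, 7) = 35: x ≡ 24 (mod 35).
  Combine with x ≡ 0 (mod 9): since gcd(35, 9) = 1, we get a unique residue mod 315.
    Write x = 24 + 35·t and substitute into x ≡ 0 (mod 9): 35·t ≡ 0 − 24 = -24 (mod 9).
    Reduce coefficients mod 9: 8·t ≡ 3 (mod 9).
    The inverse of 8 mod 9 is 8 (since 8·8 = 64 = 7·9 + 1), so t ≡ 8·3 = 24 ≡ 6 (mod 9).
    Then x = 24 + 35·6 = 234, valid modulo lcm(35, 9) = 315: x ≡ 234 (mod 315).
Verify: 234 mod 5 = 4 ✓, 234 mod 7 = 3 ✓, 234 mod 9 = 0 ✓.

x ≡ 234 (mod 315).


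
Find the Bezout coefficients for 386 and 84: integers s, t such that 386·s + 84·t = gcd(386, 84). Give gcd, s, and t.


Euclidean algorithm on (386, 84) — divide until remainder is 0:
  386 = 4 · 84 + 50
  84 = 1 · 50 + 34
  50 = 1 · 34 + 16
  34 = 2 · 16 + 2
  16 = 8 · 2 + 0
gcd(386, 84) = 2.
Track Bezout coefficients alongside the remainders: start with r₀ = 386 = a·1 + b·0 (s = 1, t = 0) and r₁ = 84 = a·0 + b·1 (s = 0, t = 1); each new remainder r_{k+1} = r_{k-1} − q_k·r_k inherits s_{k+1} = s_{k-1} − q_k·s_k, t_{k+1} = t_{k-1} − q_k·t_k, so r_k = a·s_k + b·t_k at every step:
  q = 4: r = 50, s = 1 − 4·0 = 1, t = 0 − 4·1 = -4  (check: 386·1 + 84·(-4) = 50)
  q = 1: r = 34, s = 0 − 1·1 = -1, t = 1 − 1·(-4) = 5  (check: 386·(-1) + 84·5 = 34)
  q = 1: r = 16, s = 1 − 1·(-1) = 2, t = -4 − 1·5 = -9  (check: 386·2 + 84·(-9) = 16)
  q = 2: r = 2, s = -1 − 2·2 = -5, t = 5 − 2·(-9) = 23  (check: 386·(-5) + 84·23 = 2)
The row with r = 2 (the gcd) gives the Bezout coefficients s = -5, t = 23.
Result: 386 · (-5) + 84 · (23) = 2.

gcd(386, 84) = 2; s = -5, t = 23 (check: 386·(-5) + 84·23 = 2).


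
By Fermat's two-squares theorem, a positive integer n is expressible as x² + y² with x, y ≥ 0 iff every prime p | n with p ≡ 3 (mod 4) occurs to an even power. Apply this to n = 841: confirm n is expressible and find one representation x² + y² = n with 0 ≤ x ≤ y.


Step 1: Factor n = 841 = 29^2.
Step 2: Check the mod-4 condition on each prime factor: 29 ≡ 1 (mod 4), exponent 2.
All primes ≡ 3 (mod 4) appear to even exponent (or don't appear), so by the two-squares theorem n IS expressible as a sum of two squares.
Step 3: Build a representation. Here n = 29 · 29 is a product of primes ≡ 1 (mod 4). Each prime p ≡ 1 (mod 4) is itself a sum of two squares; find a² by testing p − a² for a perfect square:
  29: 29 − 1² = 28, 29 − 2² = 25 = 5² ⇒ 29 = 2² + 5².
  Combine using the Brahmagupta–Fibonacci identity (a² + b²)(c² + d²) = (ac − bd)² + (ad + bc)² = (ac + bd)² + (ad − bc)²:
  29 · 29 = 841: from (2² + 5²)(2² + 5²), take (2·2 − 5·5, 2·5 + 5·2) = (4 − 25, 10 + 10) = (-21, 20); dropping signs (only squares matter) gives (21, 20); check 21² + 20² = 441 + 400 = 841 ✓.
Step 4: Order so x ≤ y and verify: 20² + 21² = 400 + 441 = 841 = n. ✓

n = 841 = 20² + 21² (one valid representation with x ≤ y).


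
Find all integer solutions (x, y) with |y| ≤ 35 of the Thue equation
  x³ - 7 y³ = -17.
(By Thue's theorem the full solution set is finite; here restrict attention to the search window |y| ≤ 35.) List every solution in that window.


The equation is x³ - 7y³ = -17. For fixed y, x³ = 7·y³ − 17, so a solution requires the RHS to be a perfect cube.
Strategy: iterate y from -35 to 35, compute RHS = 7·y³ − 17, and check whether it is a (positive or negative) perfect cube.
Check small values of y:
  y = 0: RHS = -17 is not a perfect cube.
  y = 1: RHS = -10 is not a perfect cube.
  y = -1: RHS = -24 is not a perfect cube.
  y = 2: RHS = 39 is not a perfect cube.
  y = -2: RHS = -73 is not a perfect cube.
  y = 3: RHS = 172 is not a perfect cube.
  y = -3: RHS = -206 is not a perfect cube.
Continuing the search up to |y| = 35 finds no solutions either.
No (x, y) in the scanned range satisfies the equation.

No integer solutions with |y| ≤ 35.


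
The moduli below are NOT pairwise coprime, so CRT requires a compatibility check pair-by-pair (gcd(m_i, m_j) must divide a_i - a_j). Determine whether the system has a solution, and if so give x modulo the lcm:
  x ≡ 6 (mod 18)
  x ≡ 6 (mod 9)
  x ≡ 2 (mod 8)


Moduli 18, 9, 8 are not pairwise coprime, so CRT works modulo lcm(m_i) when all pairwise compatibility conditions hold.
Pairwise compatibility: gcd(m_i, m_j) must divide a_i - a_j for every pair.
Merge one congruence at a time:
  Start: x ≡ 6 (mod 18).
  Combine with x ≡ 6 (mod 9): gcd(18, 9) = 9; 6 - 6 = 0, which IS divisible by 9, so compatible.
    Write x = 6 + 18·t and substitute into x ≡ 6 (mod 9): 18·t ≡ 6 − 6 = 0 (mod 9).
    Divide the congruence (and modulus) by g = 9: 2·t ≡ 0 (mod 1).
    Modulo 1 every t works; take t = 0.
    Then x = 6 + 18·0 = 6, valid modulo lcm(18, 9) = 18: x ≡ 6 (mod 18).
  Combine with x ≡ 2 (mod 8): gcd(18, 8) = 2; 2 - 6 = -4, which IS divisible by 2, so compatible.
    Write x = 6 + 18·t and substitute into x ≡ 2 (mod 8): 18·t ≡ 2 − 6 = -4 (mod 8).
    Divide the congruence (and modulus) by g = 2: 9·t ≡ -2 (mod 4).
    Reduce coefficients mod 4: 1·t ≡ 2 (mod 4).
    So t ≡ 2 (mod 4).
    Then x = 6 + 18·2 = 42, valid modulo lcm(18, 8) = 72: x ≡ 42 (mod 72).
Verify: 42 mod 18 = 6, 42 mod 9 = 6, 42 mod 8 = 2.

x ≡ 42 (mod 72).


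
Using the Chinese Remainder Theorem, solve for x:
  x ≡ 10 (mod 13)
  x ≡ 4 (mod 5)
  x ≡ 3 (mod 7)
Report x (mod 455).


Moduli 13, 5, 7 are pairwise coprime; by CRT there is a unique solution modulo M = 13 · 5 · 7 = 455.
Solve pairwise, accumulating the modulus:
  Start with x ≡ 10 (mod 13).
  Combine with x ≡ 4 (mod 5): since gcd(13, 5) = 1, we get a unique residue mod 65.
    Write x = 10 + 13·t and substitute into x ≡ 4 (mod 5): 13·t ≡ 4 − 10 = -6 (mod 5).
    Reduce coefficients mod 5: 3·t ≡ 4 (mod 5).
    The inverse of 3 mod 5 is 2 (since 3·2 = 6 = 1·5 + 1), so t ≡ 2·4 = 8 ≡ 3 (mod 5).
    Then x = 10 + 13·3 = 49, valid modulo lcm(13, 5) = 65: x ≡ 49 (mod 65).
  Combine with x ≡ 3 (mod 7): since gcd(65, 7) = 1, we get a unique residue mod 455.
    Write x = 49 + 65·t and substitute into x ≡ 3 (mod 7): 65·t ≡ 3 − 49 = -46 (mod 7).
    Reduce coefficients mod 7: 2·t ≡ 3 (mod 7).
    The inverse of 2 mod 7 is 4 (since 2·4 = 8 = 1·7 + 1), so t ≡ 4·3 = 12 ≡ 5 (mod 7).
    Then x = 49 + 65·5 = 374, valid modulo lcm(65, 7) = 455: x ≡ 374 (mod 455).
Verify: 374 mod 13 = 10 ✓, 374 mod 5 = 4 ✓, 374 mod 7 = 3 ✓.

x ≡ 374 (mod 455).


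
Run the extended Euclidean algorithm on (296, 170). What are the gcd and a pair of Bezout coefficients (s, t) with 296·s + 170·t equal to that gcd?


Euclidean algorithm on (296, 170) — divide until remainder is 0:
  296 = 1 · 170 + 126
  170 = 1 · 126 + 44
  126 = 2 · 44 + 38
  44 = 1 · 38 + 6
  38 = 6 · 6 + 2
  6 = 3 · 2 + 0
gcd(296, 170) = 2.
Track Bezout coefficients alongside the remainders: start with r₀ = 296 = a·1 + b·0 (s = 1, t = 0) and r₁ = 170 = a·0 + b·1 (s = 0, t = 1); each new remainder r_{k+1} = r_{k-1} − q_k·r_k inherits s_{k+1} = s_{k-1} − q_k·s_k, t_{k+1} = t_{k-1} − q_k·t_k, so r_k = a·s_k + b·t_k at every step:
  q = 1: r = 126, s = 1 − 1·0 = 1, t = 0 − 1·1 = -1  (check: 296·1 + 170·(-1) = 126)
  q = 1: r = 44, s = 0 − 1·1 = -1, t = 1 − 1·(-1) = 2  (check: 296·(-1) + 170·2 = 44)
  q = 2: r = 38, s = 1 − 2·(-1) = 3, t = -1 − 2·2 = -5  (check: 296·3 + 170·(-5) = 38)
  q = 1: r = 6, s = -1 − 1·3 = -4, t = 2 − 1·(-5) = 7  (check: 296·(-4) + 170·7 = 6)
  q = 6: r = 2, s = 3 − 6·(-4) = 27, t = -5 − 6·7 = -47  (check: 296·27 + 170·(-47) = 2)
The row with r = 2 (the gcd) gives the Bezout coefficients s = 27, t = -47.
Result: 296 · (27) + 170 · (-47) = 2.

gcd(296, 170) = 2; s = 27, t = -47 (check: 296·27 + 170·(-47) = 2).
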